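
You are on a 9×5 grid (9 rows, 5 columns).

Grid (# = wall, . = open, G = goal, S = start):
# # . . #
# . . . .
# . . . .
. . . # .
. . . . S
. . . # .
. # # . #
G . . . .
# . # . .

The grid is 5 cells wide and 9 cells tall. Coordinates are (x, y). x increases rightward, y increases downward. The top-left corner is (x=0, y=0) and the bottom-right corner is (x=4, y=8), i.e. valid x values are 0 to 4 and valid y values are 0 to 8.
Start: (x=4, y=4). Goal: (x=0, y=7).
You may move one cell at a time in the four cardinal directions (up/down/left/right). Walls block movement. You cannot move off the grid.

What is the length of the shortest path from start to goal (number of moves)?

BFS from (x=4, y=4) until reaching (x=0, y=7):
  Distance 0: (x=4, y=4)
  Distance 1: (x=4, y=3), (x=3, y=4), (x=4, y=5)
  Distance 2: (x=4, y=2), (x=2, y=4)
  Distance 3: (x=4, y=1), (x=3, y=2), (x=2, y=3), (x=1, y=4), (x=2, y=5)
  Distance 4: (x=3, y=1), (x=2, y=2), (x=1, y=3), (x=0, y=4), (x=1, y=5)
  Distance 5: (x=3, y=0), (x=2, y=1), (x=1, y=2), (x=0, y=3), (x=0, y=5)
  Distance 6: (x=2, y=0), (x=1, y=1), (x=0, y=6)
  Distance 7: (x=0, y=7)  <- goal reached here
One shortest path (7 moves): (x=4, y=4) -> (x=3, y=4) -> (x=2, y=4) -> (x=1, y=4) -> (x=0, y=4) -> (x=0, y=5) -> (x=0, y=6) -> (x=0, y=7)

Answer: Shortest path length: 7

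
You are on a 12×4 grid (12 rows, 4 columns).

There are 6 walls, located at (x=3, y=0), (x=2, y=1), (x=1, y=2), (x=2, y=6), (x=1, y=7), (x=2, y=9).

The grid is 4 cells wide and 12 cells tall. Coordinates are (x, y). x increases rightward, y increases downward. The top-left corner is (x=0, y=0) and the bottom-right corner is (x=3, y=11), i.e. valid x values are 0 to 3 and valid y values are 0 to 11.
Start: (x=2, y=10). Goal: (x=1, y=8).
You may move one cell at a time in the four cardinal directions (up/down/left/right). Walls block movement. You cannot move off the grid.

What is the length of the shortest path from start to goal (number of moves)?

BFS from (x=2, y=10) until reaching (x=1, y=8):
  Distance 0: (x=2, y=10)
  Distance 1: (x=1, y=10), (x=3, y=10), (x=2, y=11)
  Distance 2: (x=1, y=9), (x=3, y=9), (x=0, y=10), (x=1, y=11), (x=3, y=11)
  Distance 3: (x=1, y=8), (x=3, y=8), (x=0, y=9), (x=0, y=11)  <- goal reached here
One shortest path (3 moves): (x=2, y=10) -> (x=1, y=10) -> (x=1, y=9) -> (x=1, y=8)

Answer: Shortest path length: 3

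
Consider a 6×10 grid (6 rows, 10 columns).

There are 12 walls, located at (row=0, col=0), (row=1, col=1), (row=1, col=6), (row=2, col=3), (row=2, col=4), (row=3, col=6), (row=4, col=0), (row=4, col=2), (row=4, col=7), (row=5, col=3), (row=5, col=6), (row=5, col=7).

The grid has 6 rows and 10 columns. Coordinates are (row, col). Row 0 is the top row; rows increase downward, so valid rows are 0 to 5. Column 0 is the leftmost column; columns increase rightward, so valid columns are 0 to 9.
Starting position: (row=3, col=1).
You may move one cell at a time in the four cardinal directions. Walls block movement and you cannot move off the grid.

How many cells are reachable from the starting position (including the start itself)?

BFS flood-fill from (row=3, col=1):
  Distance 0: (row=3, col=1)
  Distance 1: (row=2, col=1), (row=3, col=0), (row=3, col=2), (row=4, col=1)
  Distance 2: (row=2, col=0), (row=2, col=2), (row=3, col=3), (row=5, col=1)
  Distance 3: (row=1, col=0), (row=1, col=2), (row=3, col=4), (row=4, col=3), (row=5, col=0), (row=5, col=2)
  Distance 4: (row=0, col=2), (row=1, col=3), (row=3, col=5), (row=4, col=4)
  Distance 5: (row=0, col=1), (row=0, col=3), (row=1, col=4), (row=2, col=5), (row=4, col=5), (row=5, col=4)
  Distance 6: (row=0, col=4), (row=1, col=5), (row=2, col=6), (row=4, col=6), (row=5, col=5)
  Distance 7: (row=0, col=5), (row=2, col=7)
  Distance 8: (row=0, col=6), (row=1, col=7), (row=2, col=8), (row=3, col=7)
  Distance 9: (row=0, col=7), (row=1, col=8), (row=2, col=9), (row=3, col=8)
  Distance 10: (row=0, col=8), (row=1, col=9), (row=3, col=9), (row=4, col=8)
  Distance 11: (row=0, col=9), (row=4, col=9), (row=5, col=8)
  Distance 12: (row=5, col=9)
Total reachable: 48 (grid has 48 open cells total)

Answer: Reachable cells: 48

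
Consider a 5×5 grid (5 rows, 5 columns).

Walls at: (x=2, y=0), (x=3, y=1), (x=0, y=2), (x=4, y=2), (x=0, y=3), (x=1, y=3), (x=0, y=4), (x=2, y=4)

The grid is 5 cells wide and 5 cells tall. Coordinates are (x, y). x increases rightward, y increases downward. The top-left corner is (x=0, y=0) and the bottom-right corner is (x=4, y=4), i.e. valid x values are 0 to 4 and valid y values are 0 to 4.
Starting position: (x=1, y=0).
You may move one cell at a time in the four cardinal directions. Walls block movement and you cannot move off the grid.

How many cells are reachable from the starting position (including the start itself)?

Answer: Reachable cells: 13

Derivation:
BFS flood-fill from (x=1, y=0):
  Distance 0: (x=1, y=0)
  Distance 1: (x=0, y=0), (x=1, y=1)
  Distance 2: (x=0, y=1), (x=2, y=1), (x=1, y=2)
  Distance 3: (x=2, y=2)
  Distance 4: (x=3, y=2), (x=2, y=3)
  Distance 5: (x=3, y=3)
  Distance 6: (x=4, y=3), (x=3, y=4)
  Distance 7: (x=4, y=4)
Total reachable: 13 (grid has 17 open cells total)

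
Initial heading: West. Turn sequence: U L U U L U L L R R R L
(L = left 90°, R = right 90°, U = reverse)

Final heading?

Answer: Final heading: East

Derivation:
Start: West
  U (U-turn (180°)) -> East
  L (left (90° counter-clockwise)) -> North
  U (U-turn (180°)) -> South
  U (U-turn (180°)) -> North
  L (left (90° counter-clockwise)) -> West
  U (U-turn (180°)) -> East
  L (left (90° counter-clockwise)) -> North
  L (left (90° counter-clockwise)) -> West
  R (right (90° clockwise)) -> North
  R (right (90° clockwise)) -> East
  R (right (90° clockwise)) -> South
  L (left (90° counter-clockwise)) -> East
Final: East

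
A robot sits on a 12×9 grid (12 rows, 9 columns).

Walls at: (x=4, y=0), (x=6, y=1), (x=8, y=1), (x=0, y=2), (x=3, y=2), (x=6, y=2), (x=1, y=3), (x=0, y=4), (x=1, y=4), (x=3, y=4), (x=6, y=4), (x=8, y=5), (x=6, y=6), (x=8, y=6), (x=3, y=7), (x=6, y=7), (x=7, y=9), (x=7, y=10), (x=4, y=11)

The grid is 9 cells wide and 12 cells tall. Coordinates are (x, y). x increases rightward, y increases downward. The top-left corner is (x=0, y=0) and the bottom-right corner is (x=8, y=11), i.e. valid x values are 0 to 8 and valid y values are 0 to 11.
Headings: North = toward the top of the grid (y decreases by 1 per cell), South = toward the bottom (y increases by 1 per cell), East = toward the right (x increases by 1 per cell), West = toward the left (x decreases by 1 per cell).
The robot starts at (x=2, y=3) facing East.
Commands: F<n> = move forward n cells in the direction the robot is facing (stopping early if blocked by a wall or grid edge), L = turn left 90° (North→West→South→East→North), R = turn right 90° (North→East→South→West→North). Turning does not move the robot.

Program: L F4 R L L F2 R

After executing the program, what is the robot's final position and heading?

Start: (x=2, y=3), facing East
  L: turn left, now facing North
  F4: move forward 3/4 (blocked), now at (x=2, y=0)
  R: turn right, now facing East
  L: turn left, now facing North
  L: turn left, now facing West
  F2: move forward 2, now at (x=0, y=0)
  R: turn right, now facing North
Final: (x=0, y=0), facing North

Answer: Final position: (x=0, y=0), facing North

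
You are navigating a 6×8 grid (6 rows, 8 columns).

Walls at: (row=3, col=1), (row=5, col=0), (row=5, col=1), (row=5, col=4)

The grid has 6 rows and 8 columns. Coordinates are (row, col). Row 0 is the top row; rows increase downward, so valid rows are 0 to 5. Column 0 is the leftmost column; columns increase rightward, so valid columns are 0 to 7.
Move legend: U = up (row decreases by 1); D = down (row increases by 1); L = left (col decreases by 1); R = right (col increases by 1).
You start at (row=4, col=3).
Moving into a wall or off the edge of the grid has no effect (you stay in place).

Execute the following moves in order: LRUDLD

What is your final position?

Answer: Final position: (row=5, col=2)

Derivation:
Start: (row=4, col=3)
  L (left): (row=4, col=3) -> (row=4, col=2)
  R (right): (row=4, col=2) -> (row=4, col=3)
  U (up): (row=4, col=3) -> (row=3, col=3)
  D (down): (row=3, col=3) -> (row=4, col=3)
  L (left): (row=4, col=3) -> (row=4, col=2)
  D (down): (row=4, col=2) -> (row=5, col=2)
Final: (row=5, col=2)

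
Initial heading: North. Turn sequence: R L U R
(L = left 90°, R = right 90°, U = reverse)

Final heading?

Start: North
  R (right (90° clockwise)) -> East
  L (left (90° counter-clockwise)) -> North
  U (U-turn (180°)) -> South
  R (right (90° clockwise)) -> West
Final: West

Answer: Final heading: West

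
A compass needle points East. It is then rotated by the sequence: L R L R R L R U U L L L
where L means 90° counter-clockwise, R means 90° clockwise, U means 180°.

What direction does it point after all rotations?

Answer: Final heading: West

Derivation:
Start: East
  L (left (90° counter-clockwise)) -> North
  R (right (90° clockwise)) -> East
  L (left (90° counter-clockwise)) -> North
  R (right (90° clockwise)) -> East
  R (right (90° clockwise)) -> South
  L (left (90° counter-clockwise)) -> East
  R (right (90° clockwise)) -> South
  U (U-turn (180°)) -> North
  U (U-turn (180°)) -> South
  L (left (90° counter-clockwise)) -> East
  L (left (90° counter-clockwise)) -> North
  L (left (90° counter-clockwise)) -> West
Final: West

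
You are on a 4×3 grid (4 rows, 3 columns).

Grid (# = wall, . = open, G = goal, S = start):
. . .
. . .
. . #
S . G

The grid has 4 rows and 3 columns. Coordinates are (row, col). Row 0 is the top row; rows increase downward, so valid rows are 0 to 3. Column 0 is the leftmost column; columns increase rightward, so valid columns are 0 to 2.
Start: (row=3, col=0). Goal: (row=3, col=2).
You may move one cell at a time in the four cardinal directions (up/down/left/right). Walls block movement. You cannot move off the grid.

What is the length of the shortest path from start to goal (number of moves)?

Answer: Shortest path length: 2

Derivation:
BFS from (row=3, col=0) until reaching (row=3, col=2):
  Distance 0: (row=3, col=0)
  Distance 1: (row=2, col=0), (row=3, col=1)
  Distance 2: (row=1, col=0), (row=2, col=1), (row=3, col=2)  <- goal reached here
One shortest path (2 moves): (row=3, col=0) -> (row=3, col=1) -> (row=3, col=2)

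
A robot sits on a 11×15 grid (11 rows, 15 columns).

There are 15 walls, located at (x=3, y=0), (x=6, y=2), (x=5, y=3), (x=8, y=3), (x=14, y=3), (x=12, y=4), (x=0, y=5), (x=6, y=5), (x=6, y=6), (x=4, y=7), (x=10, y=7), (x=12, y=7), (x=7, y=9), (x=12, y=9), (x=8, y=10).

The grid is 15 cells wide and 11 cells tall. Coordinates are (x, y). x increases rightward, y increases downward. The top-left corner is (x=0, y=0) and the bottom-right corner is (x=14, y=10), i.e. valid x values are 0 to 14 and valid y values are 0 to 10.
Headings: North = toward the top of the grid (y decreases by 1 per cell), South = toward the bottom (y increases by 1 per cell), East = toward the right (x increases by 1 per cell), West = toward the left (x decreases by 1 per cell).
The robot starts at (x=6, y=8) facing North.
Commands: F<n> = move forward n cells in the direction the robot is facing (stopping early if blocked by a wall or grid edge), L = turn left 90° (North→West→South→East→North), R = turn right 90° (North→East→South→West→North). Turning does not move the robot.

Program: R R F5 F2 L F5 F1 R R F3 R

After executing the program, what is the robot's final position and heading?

Start: (x=6, y=8), facing North
  R: turn right, now facing East
  R: turn right, now facing South
  F5: move forward 2/5 (blocked), now at (x=6, y=10)
  F2: move forward 0/2 (blocked), now at (x=6, y=10)
  L: turn left, now facing East
  F5: move forward 1/5 (blocked), now at (x=7, y=10)
  F1: move forward 0/1 (blocked), now at (x=7, y=10)
  R: turn right, now facing South
  R: turn right, now facing West
  F3: move forward 3, now at (x=4, y=10)
  R: turn right, now facing North
Final: (x=4, y=10), facing North

Answer: Final position: (x=4, y=10), facing North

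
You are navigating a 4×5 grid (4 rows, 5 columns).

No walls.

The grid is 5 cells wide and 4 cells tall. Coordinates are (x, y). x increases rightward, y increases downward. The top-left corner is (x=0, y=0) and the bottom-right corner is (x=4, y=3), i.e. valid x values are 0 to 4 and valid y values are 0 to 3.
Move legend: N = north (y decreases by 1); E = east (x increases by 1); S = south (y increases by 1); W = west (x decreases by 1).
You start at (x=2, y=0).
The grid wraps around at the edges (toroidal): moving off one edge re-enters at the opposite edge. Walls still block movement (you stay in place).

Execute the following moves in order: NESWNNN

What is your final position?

Start: (x=2, y=0)
  N (north): (x=2, y=0) -> (x=2, y=3)
  E (east): (x=2, y=3) -> (x=3, y=3)
  S (south): (x=3, y=3) -> (x=3, y=0)
  W (west): (x=3, y=0) -> (x=2, y=0)
  N (north): (x=2, y=0) -> (x=2, y=3)
  N (north): (x=2, y=3) -> (x=2, y=2)
  N (north): (x=2, y=2) -> (x=2, y=1)
Final: (x=2, y=1)

Answer: Final position: (x=2, y=1)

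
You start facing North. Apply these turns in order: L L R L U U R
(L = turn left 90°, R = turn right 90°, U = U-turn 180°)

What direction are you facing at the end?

Answer: Final heading: West

Derivation:
Start: North
  L (left (90° counter-clockwise)) -> West
  L (left (90° counter-clockwise)) -> South
  R (right (90° clockwise)) -> West
  L (left (90° counter-clockwise)) -> South
  U (U-turn (180°)) -> North
  U (U-turn (180°)) -> South
  R (right (90° clockwise)) -> West
Final: West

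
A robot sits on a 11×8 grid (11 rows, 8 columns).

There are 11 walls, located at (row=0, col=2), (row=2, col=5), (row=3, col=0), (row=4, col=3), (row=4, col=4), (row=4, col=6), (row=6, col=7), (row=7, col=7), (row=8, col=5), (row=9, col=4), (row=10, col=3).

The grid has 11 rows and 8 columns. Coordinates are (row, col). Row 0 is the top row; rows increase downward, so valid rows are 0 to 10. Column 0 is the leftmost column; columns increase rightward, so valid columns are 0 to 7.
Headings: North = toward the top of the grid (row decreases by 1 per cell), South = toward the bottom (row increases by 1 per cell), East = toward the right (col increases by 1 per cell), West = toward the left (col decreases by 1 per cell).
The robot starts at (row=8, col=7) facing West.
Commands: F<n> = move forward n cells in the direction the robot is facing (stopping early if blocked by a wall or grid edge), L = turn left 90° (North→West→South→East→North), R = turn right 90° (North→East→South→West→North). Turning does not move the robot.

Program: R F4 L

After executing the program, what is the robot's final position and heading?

Start: (row=8, col=7), facing West
  R: turn right, now facing North
  F4: move forward 0/4 (blocked), now at (row=8, col=7)
  L: turn left, now facing West
Final: (row=8, col=7), facing West

Answer: Final position: (row=8, col=7), facing West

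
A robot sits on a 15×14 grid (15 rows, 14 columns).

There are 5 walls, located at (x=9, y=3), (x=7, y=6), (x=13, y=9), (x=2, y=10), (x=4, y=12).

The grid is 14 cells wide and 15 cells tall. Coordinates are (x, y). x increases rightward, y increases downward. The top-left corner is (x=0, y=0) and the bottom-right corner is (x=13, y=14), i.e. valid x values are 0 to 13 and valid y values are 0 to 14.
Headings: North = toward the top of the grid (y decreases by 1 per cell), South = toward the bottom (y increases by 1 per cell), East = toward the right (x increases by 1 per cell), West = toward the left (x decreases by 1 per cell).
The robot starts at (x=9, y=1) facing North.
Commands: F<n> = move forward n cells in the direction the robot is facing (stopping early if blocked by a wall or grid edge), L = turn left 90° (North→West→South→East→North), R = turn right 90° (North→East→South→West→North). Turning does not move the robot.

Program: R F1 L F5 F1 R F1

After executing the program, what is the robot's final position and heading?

Answer: Final position: (x=11, y=0), facing East

Derivation:
Start: (x=9, y=1), facing North
  R: turn right, now facing East
  F1: move forward 1, now at (x=10, y=1)
  L: turn left, now facing North
  F5: move forward 1/5 (blocked), now at (x=10, y=0)
  F1: move forward 0/1 (blocked), now at (x=10, y=0)
  R: turn right, now facing East
  F1: move forward 1, now at (x=11, y=0)
Final: (x=11, y=0), facing East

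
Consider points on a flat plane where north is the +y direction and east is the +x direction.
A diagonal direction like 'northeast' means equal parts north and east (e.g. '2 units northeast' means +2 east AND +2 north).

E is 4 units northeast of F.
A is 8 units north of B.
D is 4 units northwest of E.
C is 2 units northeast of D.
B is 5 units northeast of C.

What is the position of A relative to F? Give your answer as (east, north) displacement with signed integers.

Answer: A is at (east=7, north=23) relative to F.

Derivation:
Place F at the origin (east=0, north=0).
  E is 4 units northeast of F: delta (east=+4, north=+4); E at (east=4, north=4).
  D is 4 units northwest of E: delta (east=-4, north=+4); D at (east=0, north=8).
  C is 2 units northeast of D: delta (east=+2, north=+2); C at (east=2, north=10).
  B is 5 units northeast of C: delta (east=+5, north=+5); B at (east=7, north=15).
  A is 8 units north of B: delta (east=+0, north=+8); A at (east=7, north=23).
Therefore A relative to F: (east=7, north=23).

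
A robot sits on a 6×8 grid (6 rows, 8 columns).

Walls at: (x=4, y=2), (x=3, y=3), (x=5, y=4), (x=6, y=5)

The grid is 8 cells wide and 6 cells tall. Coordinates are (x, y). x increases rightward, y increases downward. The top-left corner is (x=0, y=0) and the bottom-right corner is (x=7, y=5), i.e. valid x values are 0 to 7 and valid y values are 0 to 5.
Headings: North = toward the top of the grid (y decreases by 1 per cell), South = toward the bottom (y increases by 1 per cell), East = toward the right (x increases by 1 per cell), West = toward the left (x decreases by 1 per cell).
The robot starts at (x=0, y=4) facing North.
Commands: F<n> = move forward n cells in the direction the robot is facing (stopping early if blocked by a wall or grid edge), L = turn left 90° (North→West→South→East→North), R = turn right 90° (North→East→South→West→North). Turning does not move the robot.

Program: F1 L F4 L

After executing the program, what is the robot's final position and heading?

Start: (x=0, y=4), facing North
  F1: move forward 1, now at (x=0, y=3)
  L: turn left, now facing West
  F4: move forward 0/4 (blocked), now at (x=0, y=3)
  L: turn left, now facing South
Final: (x=0, y=3), facing South

Answer: Final position: (x=0, y=3), facing South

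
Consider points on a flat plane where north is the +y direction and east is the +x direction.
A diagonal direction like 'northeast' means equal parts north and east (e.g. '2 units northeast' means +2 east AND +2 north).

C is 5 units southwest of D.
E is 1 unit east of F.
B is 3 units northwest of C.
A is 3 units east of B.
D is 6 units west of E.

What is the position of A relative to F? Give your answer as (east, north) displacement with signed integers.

Answer: A is at (east=-10, north=-2) relative to F.

Derivation:
Place F at the origin (east=0, north=0).
  E is 1 unit east of F: delta (east=+1, north=+0); E at (east=1, north=0).
  D is 6 units west of E: delta (east=-6, north=+0); D at (east=-5, north=0).
  C is 5 units southwest of D: delta (east=-5, north=-5); C at (east=-10, north=-5).
  B is 3 units northwest of C: delta (east=-3, north=+3); B at (east=-13, north=-2).
  A is 3 units east of B: delta (east=+3, north=+0); A at (east=-10, north=-2).
Therefore A relative to F: (east=-10, north=-2).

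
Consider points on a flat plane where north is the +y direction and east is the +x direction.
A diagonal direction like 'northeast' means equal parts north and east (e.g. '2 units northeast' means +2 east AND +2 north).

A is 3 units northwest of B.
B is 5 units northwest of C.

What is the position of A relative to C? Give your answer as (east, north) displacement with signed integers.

Place C at the origin (east=0, north=0).
  B is 5 units northwest of C: delta (east=-5, north=+5); B at (east=-5, north=5).
  A is 3 units northwest of B: delta (east=-3, north=+3); A at (east=-8, north=8).
Therefore A relative to C: (east=-8, north=8).

Answer: A is at (east=-8, north=8) relative to C.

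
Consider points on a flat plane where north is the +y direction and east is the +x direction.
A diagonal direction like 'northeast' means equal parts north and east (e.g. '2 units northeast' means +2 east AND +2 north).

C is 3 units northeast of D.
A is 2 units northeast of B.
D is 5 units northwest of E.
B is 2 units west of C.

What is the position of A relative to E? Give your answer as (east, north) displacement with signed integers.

Answer: A is at (east=-2, north=10) relative to E.

Derivation:
Place E at the origin (east=0, north=0).
  D is 5 units northwest of E: delta (east=-5, north=+5); D at (east=-5, north=5).
  C is 3 units northeast of D: delta (east=+3, north=+3); C at (east=-2, north=8).
  B is 2 units west of C: delta (east=-2, north=+0); B at (east=-4, north=8).
  A is 2 units northeast of B: delta (east=+2, north=+2); A at (east=-2, north=10).
Therefore A relative to E: (east=-2, north=10).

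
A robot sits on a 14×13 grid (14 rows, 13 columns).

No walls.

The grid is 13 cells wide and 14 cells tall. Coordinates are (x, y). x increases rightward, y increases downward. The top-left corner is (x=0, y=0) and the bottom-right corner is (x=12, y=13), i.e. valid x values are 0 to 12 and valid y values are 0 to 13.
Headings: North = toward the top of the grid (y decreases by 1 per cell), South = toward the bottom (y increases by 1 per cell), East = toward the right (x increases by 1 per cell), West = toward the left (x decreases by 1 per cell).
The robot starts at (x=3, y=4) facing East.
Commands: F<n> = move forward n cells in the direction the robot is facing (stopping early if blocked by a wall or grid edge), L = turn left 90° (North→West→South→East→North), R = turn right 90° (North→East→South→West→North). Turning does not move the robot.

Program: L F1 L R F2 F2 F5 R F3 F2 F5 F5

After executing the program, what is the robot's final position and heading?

Start: (x=3, y=4), facing East
  L: turn left, now facing North
  F1: move forward 1, now at (x=3, y=3)
  L: turn left, now facing West
  R: turn right, now facing North
  F2: move forward 2, now at (x=3, y=1)
  F2: move forward 1/2 (blocked), now at (x=3, y=0)
  F5: move forward 0/5 (blocked), now at (x=3, y=0)
  R: turn right, now facing East
  F3: move forward 3, now at (x=6, y=0)
  F2: move forward 2, now at (x=8, y=0)
  F5: move forward 4/5 (blocked), now at (x=12, y=0)
  F5: move forward 0/5 (blocked), now at (x=12, y=0)
Final: (x=12, y=0), facing East

Answer: Final position: (x=12, y=0), facing East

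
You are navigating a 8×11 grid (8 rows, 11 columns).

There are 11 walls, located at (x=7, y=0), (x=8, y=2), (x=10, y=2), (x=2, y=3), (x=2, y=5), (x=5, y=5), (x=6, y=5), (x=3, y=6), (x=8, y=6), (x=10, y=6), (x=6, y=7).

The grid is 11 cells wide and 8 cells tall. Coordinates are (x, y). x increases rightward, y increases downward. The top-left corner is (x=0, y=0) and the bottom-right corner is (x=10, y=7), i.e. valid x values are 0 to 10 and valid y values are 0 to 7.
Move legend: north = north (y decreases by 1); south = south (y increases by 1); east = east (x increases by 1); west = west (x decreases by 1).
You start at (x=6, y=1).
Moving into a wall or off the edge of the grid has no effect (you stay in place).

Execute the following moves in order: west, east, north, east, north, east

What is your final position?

Start: (x=6, y=1)
  west (west): (x=6, y=1) -> (x=5, y=1)
  east (east): (x=5, y=1) -> (x=6, y=1)
  north (north): (x=6, y=1) -> (x=6, y=0)
  east (east): blocked, stay at (x=6, y=0)
  north (north): blocked, stay at (x=6, y=0)
  east (east): blocked, stay at (x=6, y=0)
Final: (x=6, y=0)

Answer: Final position: (x=6, y=0)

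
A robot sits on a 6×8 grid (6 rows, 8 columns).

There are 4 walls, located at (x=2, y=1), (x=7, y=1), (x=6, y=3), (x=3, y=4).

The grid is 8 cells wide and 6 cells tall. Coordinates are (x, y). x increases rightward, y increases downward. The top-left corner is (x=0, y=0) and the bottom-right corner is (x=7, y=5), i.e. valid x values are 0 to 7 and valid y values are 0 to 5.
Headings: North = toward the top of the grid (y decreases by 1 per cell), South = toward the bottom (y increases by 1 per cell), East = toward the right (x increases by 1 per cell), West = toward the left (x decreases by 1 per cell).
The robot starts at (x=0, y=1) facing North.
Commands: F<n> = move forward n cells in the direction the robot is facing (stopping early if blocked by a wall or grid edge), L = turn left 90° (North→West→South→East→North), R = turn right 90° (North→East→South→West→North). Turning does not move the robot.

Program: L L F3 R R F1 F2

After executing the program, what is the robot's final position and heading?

Start: (x=0, y=1), facing North
  L: turn left, now facing West
  L: turn left, now facing South
  F3: move forward 3, now at (x=0, y=4)
  R: turn right, now facing West
  R: turn right, now facing North
  F1: move forward 1, now at (x=0, y=3)
  F2: move forward 2, now at (x=0, y=1)
Final: (x=0, y=1), facing North

Answer: Final position: (x=0, y=1), facing North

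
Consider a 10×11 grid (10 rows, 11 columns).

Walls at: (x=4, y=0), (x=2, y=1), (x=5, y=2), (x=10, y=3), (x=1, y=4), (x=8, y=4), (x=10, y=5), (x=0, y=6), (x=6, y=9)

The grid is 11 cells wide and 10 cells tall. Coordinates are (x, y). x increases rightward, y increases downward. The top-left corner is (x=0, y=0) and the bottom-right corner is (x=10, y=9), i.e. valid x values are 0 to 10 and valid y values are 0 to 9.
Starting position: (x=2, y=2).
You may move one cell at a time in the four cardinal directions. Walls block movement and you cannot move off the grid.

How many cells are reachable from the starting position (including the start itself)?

BFS flood-fill from (x=2, y=2):
  Distance 0: (x=2, y=2)
  Distance 1: (x=1, y=2), (x=3, y=2), (x=2, y=3)
  Distance 2: (x=1, y=1), (x=3, y=1), (x=0, y=2), (x=4, y=2), (x=1, y=3), (x=3, y=3), (x=2, y=4)
  Distance 3: (x=1, y=0), (x=3, y=0), (x=0, y=1), (x=4, y=1), (x=0, y=3), (x=4, y=3), (x=3, y=4), (x=2, y=5)
  Distance 4: (x=0, y=0), (x=2, y=0), (x=5, y=1), (x=5, y=3), (x=0, y=4), (x=4, y=4), (x=1, y=5), (x=3, y=5), (x=2, y=6)
  Distance 5: (x=5, y=0), (x=6, y=1), (x=6, y=3), (x=5, y=4), (x=0, y=5), (x=4, y=5), (x=1, y=6), (x=3, y=6), (x=2, y=7)
  Distance 6: (x=6, y=0), (x=7, y=1), (x=6, y=2), (x=7, y=3), (x=6, y=4), (x=5, y=5), (x=4, y=6), (x=1, y=7), (x=3, y=7), (x=2, y=8)
  Distance 7: (x=7, y=0), (x=8, y=1), (x=7, y=2), (x=8, y=3), (x=7, y=4), (x=6, y=5), (x=5, y=6), (x=0, y=7), (x=4, y=7), (x=1, y=8), (x=3, y=8), (x=2, y=9)
  Distance 8: (x=8, y=0), (x=9, y=1), (x=8, y=2), (x=9, y=3), (x=7, y=5), (x=6, y=6), (x=5, y=7), (x=0, y=8), (x=4, y=8), (x=1, y=9), (x=3, y=9)
  Distance 9: (x=9, y=0), (x=10, y=1), (x=9, y=2), (x=9, y=4), (x=8, y=5), (x=7, y=6), (x=6, y=7), (x=5, y=8), (x=0, y=9), (x=4, y=9)
  Distance 10: (x=10, y=0), (x=10, y=2), (x=10, y=4), (x=9, y=5), (x=8, y=6), (x=7, y=7), (x=6, y=8), (x=5, y=9)
  Distance 11: (x=9, y=6), (x=8, y=7), (x=7, y=8)
  Distance 12: (x=10, y=6), (x=9, y=7), (x=8, y=8), (x=7, y=9)
  Distance 13: (x=10, y=7), (x=9, y=8), (x=8, y=9)
  Distance 14: (x=10, y=8), (x=9, y=9)
  Distance 15: (x=10, y=9)
Total reachable: 101 (grid has 101 open cells total)

Answer: Reachable cells: 101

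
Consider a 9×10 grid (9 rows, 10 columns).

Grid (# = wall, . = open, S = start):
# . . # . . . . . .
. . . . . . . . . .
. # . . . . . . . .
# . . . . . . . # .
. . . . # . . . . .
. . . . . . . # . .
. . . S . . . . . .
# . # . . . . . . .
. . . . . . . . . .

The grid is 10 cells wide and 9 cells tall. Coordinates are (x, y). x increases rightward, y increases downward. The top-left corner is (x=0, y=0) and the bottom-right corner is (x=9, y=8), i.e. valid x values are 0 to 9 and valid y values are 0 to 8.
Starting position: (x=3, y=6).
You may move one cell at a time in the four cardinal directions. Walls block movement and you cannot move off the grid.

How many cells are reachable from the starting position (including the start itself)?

BFS flood-fill from (x=3, y=6):
  Distance 0: (x=3, y=6)
  Distance 1: (x=3, y=5), (x=2, y=6), (x=4, y=6), (x=3, y=7)
  Distance 2: (x=3, y=4), (x=2, y=5), (x=4, y=5), (x=1, y=6), (x=5, y=6), (x=4, y=7), (x=3, y=8)
  Distance 3: (x=3, y=3), (x=2, y=4), (x=1, y=5), (x=5, y=5), (x=0, y=6), (x=6, y=6), (x=1, y=7), (x=5, y=7), (x=2, y=8), (x=4, y=8)
  Distance 4: (x=3, y=2), (x=2, y=3), (x=4, y=3), (x=1, y=4), (x=5, y=4), (x=0, y=5), (x=6, y=5), (x=7, y=6), (x=6, y=7), (x=1, y=8), (x=5, y=8)
  Distance 5: (x=3, y=1), (x=2, y=2), (x=4, y=2), (x=1, y=3), (x=5, y=3), (x=0, y=4), (x=6, y=4), (x=8, y=6), (x=7, y=7), (x=0, y=8), (x=6, y=8)
  Distance 6: (x=2, y=1), (x=4, y=1), (x=5, y=2), (x=6, y=3), (x=7, y=4), (x=8, y=5), (x=9, y=6), (x=8, y=7), (x=7, y=8)
  Distance 7: (x=2, y=0), (x=4, y=0), (x=1, y=1), (x=5, y=1), (x=6, y=2), (x=7, y=3), (x=8, y=4), (x=9, y=5), (x=9, y=7), (x=8, y=8)
  Distance 8: (x=1, y=0), (x=5, y=0), (x=0, y=1), (x=6, y=1), (x=7, y=2), (x=9, y=4), (x=9, y=8)
  Distance 9: (x=6, y=0), (x=7, y=1), (x=0, y=2), (x=8, y=2), (x=9, y=3)
  Distance 10: (x=7, y=0), (x=8, y=1), (x=9, y=2)
  Distance 11: (x=8, y=0), (x=9, y=1)
  Distance 12: (x=9, y=0)
Total reachable: 81 (grid has 81 open cells total)

Answer: Reachable cells: 81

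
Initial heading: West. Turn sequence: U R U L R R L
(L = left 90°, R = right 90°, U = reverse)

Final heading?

Answer: Final heading: North

Derivation:
Start: West
  U (U-turn (180°)) -> East
  R (right (90° clockwise)) -> South
  U (U-turn (180°)) -> North
  L (left (90° counter-clockwise)) -> West
  R (right (90° clockwise)) -> North
  R (right (90° clockwise)) -> East
  L (left (90° counter-clockwise)) -> North
Final: North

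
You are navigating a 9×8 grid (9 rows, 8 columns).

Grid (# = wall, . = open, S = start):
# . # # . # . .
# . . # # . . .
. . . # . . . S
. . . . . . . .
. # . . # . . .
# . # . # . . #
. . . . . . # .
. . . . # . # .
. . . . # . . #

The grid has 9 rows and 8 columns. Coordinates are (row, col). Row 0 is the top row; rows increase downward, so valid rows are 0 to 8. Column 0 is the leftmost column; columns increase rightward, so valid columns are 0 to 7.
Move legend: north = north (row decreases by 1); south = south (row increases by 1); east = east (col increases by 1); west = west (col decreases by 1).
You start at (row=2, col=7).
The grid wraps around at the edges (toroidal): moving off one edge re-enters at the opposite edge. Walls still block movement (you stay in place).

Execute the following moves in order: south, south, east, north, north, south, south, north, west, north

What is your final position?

Answer: Final position: (row=2, col=7)

Derivation:
Start: (row=2, col=7)
  south (south): (row=2, col=7) -> (row=3, col=7)
  south (south): (row=3, col=7) -> (row=4, col=7)
  east (east): (row=4, col=7) -> (row=4, col=0)
  north (north): (row=4, col=0) -> (row=3, col=0)
  north (north): (row=3, col=0) -> (row=2, col=0)
  south (south): (row=2, col=0) -> (row=3, col=0)
  south (south): (row=3, col=0) -> (row=4, col=0)
  north (north): (row=4, col=0) -> (row=3, col=0)
  west (west): (row=3, col=0) -> (row=3, col=7)
  north (north): (row=3, col=7) -> (row=2, col=7)
Final: (row=2, col=7)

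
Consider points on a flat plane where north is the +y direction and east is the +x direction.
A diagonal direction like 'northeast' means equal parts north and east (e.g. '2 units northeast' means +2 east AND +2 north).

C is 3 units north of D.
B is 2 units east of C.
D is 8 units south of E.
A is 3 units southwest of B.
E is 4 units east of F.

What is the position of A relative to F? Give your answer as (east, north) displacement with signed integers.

Place F at the origin (east=0, north=0).
  E is 4 units east of F: delta (east=+4, north=+0); E at (east=4, north=0).
  D is 8 units south of E: delta (east=+0, north=-8); D at (east=4, north=-8).
  C is 3 units north of D: delta (east=+0, north=+3); C at (east=4, north=-5).
  B is 2 units east of C: delta (east=+2, north=+0); B at (east=6, north=-5).
  A is 3 units southwest of B: delta (east=-3, north=-3); A at (east=3, north=-8).
Therefore A relative to F: (east=3, north=-8).

Answer: A is at (east=3, north=-8) relative to F.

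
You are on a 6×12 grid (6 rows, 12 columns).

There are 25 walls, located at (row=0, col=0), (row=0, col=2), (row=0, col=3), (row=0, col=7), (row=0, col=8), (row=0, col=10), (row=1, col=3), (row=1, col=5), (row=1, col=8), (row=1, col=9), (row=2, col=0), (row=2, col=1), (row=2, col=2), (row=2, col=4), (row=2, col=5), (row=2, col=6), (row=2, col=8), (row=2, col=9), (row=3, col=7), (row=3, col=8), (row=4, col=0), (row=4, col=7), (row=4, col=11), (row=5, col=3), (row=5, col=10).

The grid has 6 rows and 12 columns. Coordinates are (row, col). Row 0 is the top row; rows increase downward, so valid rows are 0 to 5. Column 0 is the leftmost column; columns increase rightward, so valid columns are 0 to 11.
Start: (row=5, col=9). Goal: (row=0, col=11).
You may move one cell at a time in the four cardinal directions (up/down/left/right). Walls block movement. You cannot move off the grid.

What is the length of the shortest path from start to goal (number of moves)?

BFS from (row=5, col=9) until reaching (row=0, col=11):
  Distance 0: (row=5, col=9)
  Distance 1: (row=4, col=9), (row=5, col=8)
  Distance 2: (row=3, col=9), (row=4, col=8), (row=4, col=10), (row=5, col=7)
  Distance 3: (row=3, col=10), (row=5, col=6)
  Distance 4: (row=2, col=10), (row=3, col=11), (row=4, col=6), (row=5, col=5)
  Distance 5: (row=1, col=10), (row=2, col=11), (row=3, col=6), (row=4, col=5), (row=5, col=4)
  Distance 6: (row=1, col=11), (row=3, col=5), (row=4, col=4)
  Distance 7: (row=0, col=11), (row=3, col=4), (row=4, col=3)  <- goal reached here
One shortest path (7 moves): (row=5, col=9) -> (row=4, col=9) -> (row=4, col=10) -> (row=3, col=10) -> (row=3, col=11) -> (row=2, col=11) -> (row=1, col=11) -> (row=0, col=11)

Answer: Shortest path length: 7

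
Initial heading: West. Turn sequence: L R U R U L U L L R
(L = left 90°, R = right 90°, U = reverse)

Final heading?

Answer: Final heading: North

Derivation:
Start: West
  L (left (90° counter-clockwise)) -> South
  R (right (90° clockwise)) -> West
  U (U-turn (180°)) -> East
  R (right (90° clockwise)) -> South
  U (U-turn (180°)) -> North
  L (left (90° counter-clockwise)) -> West
  U (U-turn (180°)) -> East
  L (left (90° counter-clockwise)) -> North
  L (left (90° counter-clockwise)) -> West
  R (right (90° clockwise)) -> North
Final: North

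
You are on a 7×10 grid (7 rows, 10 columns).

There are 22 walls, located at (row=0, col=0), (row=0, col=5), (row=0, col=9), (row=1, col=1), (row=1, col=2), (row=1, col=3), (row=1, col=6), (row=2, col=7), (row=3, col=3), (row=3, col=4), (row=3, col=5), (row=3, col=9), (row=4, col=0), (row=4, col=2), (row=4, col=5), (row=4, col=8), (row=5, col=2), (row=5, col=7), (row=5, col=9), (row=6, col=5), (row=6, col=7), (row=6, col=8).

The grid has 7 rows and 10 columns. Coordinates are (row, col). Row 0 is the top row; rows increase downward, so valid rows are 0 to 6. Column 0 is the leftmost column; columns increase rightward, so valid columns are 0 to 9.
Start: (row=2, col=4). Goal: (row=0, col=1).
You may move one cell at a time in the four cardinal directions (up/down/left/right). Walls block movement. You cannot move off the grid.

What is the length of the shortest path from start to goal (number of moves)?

Answer: Shortest path length: 5

Derivation:
BFS from (row=2, col=4) until reaching (row=0, col=1):
  Distance 0: (row=2, col=4)
  Distance 1: (row=1, col=4), (row=2, col=3), (row=2, col=5)
  Distance 2: (row=0, col=4), (row=1, col=5), (row=2, col=2), (row=2, col=6)
  Distance 3: (row=0, col=3), (row=2, col=1), (row=3, col=2), (row=3, col=6)
  Distance 4: (row=0, col=2), (row=2, col=0), (row=3, col=1), (row=3, col=7), (row=4, col=6)
  Distance 5: (row=0, col=1), (row=1, col=0), (row=3, col=0), (row=3, col=8), (row=4, col=1), (row=4, col=7), (row=5, col=6)  <- goal reached here
One shortest path (5 moves): (row=2, col=4) -> (row=1, col=4) -> (row=0, col=4) -> (row=0, col=3) -> (row=0, col=2) -> (row=0, col=1)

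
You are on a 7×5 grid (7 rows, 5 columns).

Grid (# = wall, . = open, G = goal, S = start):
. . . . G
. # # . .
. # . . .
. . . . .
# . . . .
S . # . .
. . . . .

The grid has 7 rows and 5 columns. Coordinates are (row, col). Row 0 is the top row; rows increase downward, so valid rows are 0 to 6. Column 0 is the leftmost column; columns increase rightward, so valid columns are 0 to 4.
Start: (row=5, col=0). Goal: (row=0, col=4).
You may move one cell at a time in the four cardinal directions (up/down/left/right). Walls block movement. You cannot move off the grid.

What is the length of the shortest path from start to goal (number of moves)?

Answer: Shortest path length: 9

Derivation:
BFS from (row=5, col=0) until reaching (row=0, col=4):
  Distance 0: (row=5, col=0)
  Distance 1: (row=5, col=1), (row=6, col=0)
  Distance 2: (row=4, col=1), (row=6, col=1)
  Distance 3: (row=3, col=1), (row=4, col=2), (row=6, col=2)
  Distance 4: (row=3, col=0), (row=3, col=2), (row=4, col=3), (row=6, col=3)
  Distance 5: (row=2, col=0), (row=2, col=2), (row=3, col=3), (row=4, col=4), (row=5, col=3), (row=6, col=4)
  Distance 6: (row=1, col=0), (row=2, col=3), (row=3, col=4), (row=5, col=4)
  Distance 7: (row=0, col=0), (row=1, col=3), (row=2, col=4)
  Distance 8: (row=0, col=1), (row=0, col=3), (row=1, col=4)
  Distance 9: (row=0, col=2), (row=0, col=4)  <- goal reached here
One shortest path (9 moves): (row=5, col=0) -> (row=5, col=1) -> (row=4, col=1) -> (row=4, col=2) -> (row=4, col=3) -> (row=4, col=4) -> (row=3, col=4) -> (row=2, col=4) -> (row=1, col=4) -> (row=0, col=4)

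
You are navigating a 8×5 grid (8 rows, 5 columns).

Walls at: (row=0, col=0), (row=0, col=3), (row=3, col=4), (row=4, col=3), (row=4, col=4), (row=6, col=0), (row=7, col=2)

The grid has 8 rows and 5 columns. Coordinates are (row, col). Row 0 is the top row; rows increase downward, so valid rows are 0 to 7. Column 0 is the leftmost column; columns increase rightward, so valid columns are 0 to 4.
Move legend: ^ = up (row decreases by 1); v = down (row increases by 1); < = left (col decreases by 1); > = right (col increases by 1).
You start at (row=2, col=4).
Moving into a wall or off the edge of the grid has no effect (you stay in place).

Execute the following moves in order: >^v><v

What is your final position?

Start: (row=2, col=4)
  > (right): blocked, stay at (row=2, col=4)
  ^ (up): (row=2, col=4) -> (row=1, col=4)
  v (down): (row=1, col=4) -> (row=2, col=4)
  > (right): blocked, stay at (row=2, col=4)
  < (left): (row=2, col=4) -> (row=2, col=3)
  v (down): (row=2, col=3) -> (row=3, col=3)
Final: (row=3, col=3)

Answer: Final position: (row=3, col=3)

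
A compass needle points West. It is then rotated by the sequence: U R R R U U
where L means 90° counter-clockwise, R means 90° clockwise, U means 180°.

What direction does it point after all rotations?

Answer: Final heading: North

Derivation:
Start: West
  U (U-turn (180°)) -> East
  R (right (90° clockwise)) -> South
  R (right (90° clockwise)) -> West
  R (right (90° clockwise)) -> North
  U (U-turn (180°)) -> South
  U (U-turn (180°)) -> North
Final: North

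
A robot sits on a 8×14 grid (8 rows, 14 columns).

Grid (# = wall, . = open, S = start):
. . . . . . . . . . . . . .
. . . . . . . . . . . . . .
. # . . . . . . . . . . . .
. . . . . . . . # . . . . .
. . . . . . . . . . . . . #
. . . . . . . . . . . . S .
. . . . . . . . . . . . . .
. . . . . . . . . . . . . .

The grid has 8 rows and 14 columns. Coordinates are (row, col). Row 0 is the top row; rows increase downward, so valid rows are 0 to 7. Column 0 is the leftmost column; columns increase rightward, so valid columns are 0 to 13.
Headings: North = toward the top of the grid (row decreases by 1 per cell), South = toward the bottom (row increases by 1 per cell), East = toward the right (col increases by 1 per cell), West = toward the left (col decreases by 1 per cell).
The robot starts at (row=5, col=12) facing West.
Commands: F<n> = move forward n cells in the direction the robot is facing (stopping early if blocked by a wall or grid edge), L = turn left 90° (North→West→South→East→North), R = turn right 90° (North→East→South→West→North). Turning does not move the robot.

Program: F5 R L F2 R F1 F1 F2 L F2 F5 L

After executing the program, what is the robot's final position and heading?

Start: (row=5, col=12), facing West
  F5: move forward 5, now at (row=5, col=7)
  R: turn right, now facing North
  L: turn left, now facing West
  F2: move forward 2, now at (row=5, col=5)
  R: turn right, now facing North
  F1: move forward 1, now at (row=4, col=5)
  F1: move forward 1, now at (row=3, col=5)
  F2: move forward 2, now at (row=1, col=5)
  L: turn left, now facing West
  F2: move forward 2, now at (row=1, col=3)
  F5: move forward 3/5 (blocked), now at (row=1, col=0)
  L: turn left, now facing South
Final: (row=1, col=0), facing South

Answer: Final position: (row=1, col=0), facing South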